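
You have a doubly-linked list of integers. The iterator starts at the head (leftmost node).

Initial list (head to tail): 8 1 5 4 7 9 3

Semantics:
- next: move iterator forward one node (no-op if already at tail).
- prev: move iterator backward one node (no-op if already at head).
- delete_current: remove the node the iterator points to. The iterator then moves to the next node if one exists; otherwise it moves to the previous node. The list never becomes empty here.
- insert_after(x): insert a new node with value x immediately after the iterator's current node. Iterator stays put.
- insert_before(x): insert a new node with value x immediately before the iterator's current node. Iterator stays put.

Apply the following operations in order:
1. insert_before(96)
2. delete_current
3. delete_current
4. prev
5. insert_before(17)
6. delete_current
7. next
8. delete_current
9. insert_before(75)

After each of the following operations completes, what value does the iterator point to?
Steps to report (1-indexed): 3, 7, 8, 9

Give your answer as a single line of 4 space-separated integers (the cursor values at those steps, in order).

After 1 (insert_before(96)): list=[96, 8, 1, 5, 4, 7, 9, 3] cursor@8
After 2 (delete_current): list=[96, 1, 5, 4, 7, 9, 3] cursor@1
After 3 (delete_current): list=[96, 5, 4, 7, 9, 3] cursor@5
After 4 (prev): list=[96, 5, 4, 7, 9, 3] cursor@96
After 5 (insert_before(17)): list=[17, 96, 5, 4, 7, 9, 3] cursor@96
After 6 (delete_current): list=[17, 5, 4, 7, 9, 3] cursor@5
After 7 (next): list=[17, 5, 4, 7, 9, 3] cursor@4
After 8 (delete_current): list=[17, 5, 7, 9, 3] cursor@7
After 9 (insert_before(75)): list=[17, 5, 75, 7, 9, 3] cursor@7

Answer: 5 4 7 7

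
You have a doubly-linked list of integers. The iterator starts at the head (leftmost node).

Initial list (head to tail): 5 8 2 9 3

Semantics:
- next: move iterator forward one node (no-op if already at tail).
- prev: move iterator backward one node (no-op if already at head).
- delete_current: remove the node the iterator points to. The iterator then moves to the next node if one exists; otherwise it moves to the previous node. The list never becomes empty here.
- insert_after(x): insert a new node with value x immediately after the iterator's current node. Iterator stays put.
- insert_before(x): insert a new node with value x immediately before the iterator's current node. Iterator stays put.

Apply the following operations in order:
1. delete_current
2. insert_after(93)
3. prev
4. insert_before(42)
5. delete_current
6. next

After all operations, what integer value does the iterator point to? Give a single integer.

After 1 (delete_current): list=[8, 2, 9, 3] cursor@8
After 2 (insert_after(93)): list=[8, 93, 2, 9, 3] cursor@8
After 3 (prev): list=[8, 93, 2, 9, 3] cursor@8
After 4 (insert_before(42)): list=[42, 8, 93, 2, 9, 3] cursor@8
After 5 (delete_current): list=[42, 93, 2, 9, 3] cursor@93
After 6 (next): list=[42, 93, 2, 9, 3] cursor@2

Answer: 2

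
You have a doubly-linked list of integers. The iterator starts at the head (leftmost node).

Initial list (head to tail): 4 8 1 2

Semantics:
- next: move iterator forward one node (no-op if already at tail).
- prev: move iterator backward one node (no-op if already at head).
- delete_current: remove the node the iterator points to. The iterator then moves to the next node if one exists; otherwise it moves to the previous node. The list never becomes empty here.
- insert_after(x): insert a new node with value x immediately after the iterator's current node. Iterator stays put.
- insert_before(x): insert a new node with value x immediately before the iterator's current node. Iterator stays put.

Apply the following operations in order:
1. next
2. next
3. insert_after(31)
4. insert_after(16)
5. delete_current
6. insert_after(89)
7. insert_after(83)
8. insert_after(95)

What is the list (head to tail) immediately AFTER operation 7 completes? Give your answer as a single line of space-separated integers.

Answer: 4 8 16 83 89 31 2

Derivation:
After 1 (next): list=[4, 8, 1, 2] cursor@8
After 2 (next): list=[4, 8, 1, 2] cursor@1
After 3 (insert_after(31)): list=[4, 8, 1, 31, 2] cursor@1
After 4 (insert_after(16)): list=[4, 8, 1, 16, 31, 2] cursor@1
After 5 (delete_current): list=[4, 8, 16, 31, 2] cursor@16
After 6 (insert_after(89)): list=[4, 8, 16, 89, 31, 2] cursor@16
After 7 (insert_after(83)): list=[4, 8, 16, 83, 89, 31, 2] cursor@16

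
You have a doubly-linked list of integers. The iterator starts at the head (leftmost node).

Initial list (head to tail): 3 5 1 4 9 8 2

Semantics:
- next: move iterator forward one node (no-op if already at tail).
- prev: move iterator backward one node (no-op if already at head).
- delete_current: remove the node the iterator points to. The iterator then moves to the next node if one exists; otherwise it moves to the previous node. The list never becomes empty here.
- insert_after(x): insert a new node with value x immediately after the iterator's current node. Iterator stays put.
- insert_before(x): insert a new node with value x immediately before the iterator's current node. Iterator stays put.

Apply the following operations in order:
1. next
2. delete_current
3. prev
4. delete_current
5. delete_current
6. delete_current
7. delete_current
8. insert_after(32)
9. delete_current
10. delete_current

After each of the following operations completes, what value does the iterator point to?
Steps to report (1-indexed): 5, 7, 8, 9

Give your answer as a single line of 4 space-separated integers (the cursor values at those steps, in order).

Answer: 4 8 8 32

Derivation:
After 1 (next): list=[3, 5, 1, 4, 9, 8, 2] cursor@5
After 2 (delete_current): list=[3, 1, 4, 9, 8, 2] cursor@1
After 3 (prev): list=[3, 1, 4, 9, 8, 2] cursor@3
After 4 (delete_current): list=[1, 4, 9, 8, 2] cursor@1
After 5 (delete_current): list=[4, 9, 8, 2] cursor@4
After 6 (delete_current): list=[9, 8, 2] cursor@9
After 7 (delete_current): list=[8, 2] cursor@8
After 8 (insert_after(32)): list=[8, 32, 2] cursor@8
After 9 (delete_current): list=[32, 2] cursor@32
After 10 (delete_current): list=[2] cursor@2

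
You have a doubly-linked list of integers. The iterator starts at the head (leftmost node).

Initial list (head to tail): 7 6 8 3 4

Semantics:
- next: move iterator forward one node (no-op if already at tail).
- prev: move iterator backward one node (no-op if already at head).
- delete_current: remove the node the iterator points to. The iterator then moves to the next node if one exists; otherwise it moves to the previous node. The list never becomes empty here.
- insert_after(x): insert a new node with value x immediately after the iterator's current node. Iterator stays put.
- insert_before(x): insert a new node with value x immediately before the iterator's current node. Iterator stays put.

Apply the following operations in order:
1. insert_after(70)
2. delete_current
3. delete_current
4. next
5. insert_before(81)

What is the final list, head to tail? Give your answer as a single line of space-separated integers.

After 1 (insert_after(70)): list=[7, 70, 6, 8, 3, 4] cursor@7
After 2 (delete_current): list=[70, 6, 8, 3, 4] cursor@70
After 3 (delete_current): list=[6, 8, 3, 4] cursor@6
After 4 (next): list=[6, 8, 3, 4] cursor@8
After 5 (insert_before(81)): list=[6, 81, 8, 3, 4] cursor@8

Answer: 6 81 8 3 4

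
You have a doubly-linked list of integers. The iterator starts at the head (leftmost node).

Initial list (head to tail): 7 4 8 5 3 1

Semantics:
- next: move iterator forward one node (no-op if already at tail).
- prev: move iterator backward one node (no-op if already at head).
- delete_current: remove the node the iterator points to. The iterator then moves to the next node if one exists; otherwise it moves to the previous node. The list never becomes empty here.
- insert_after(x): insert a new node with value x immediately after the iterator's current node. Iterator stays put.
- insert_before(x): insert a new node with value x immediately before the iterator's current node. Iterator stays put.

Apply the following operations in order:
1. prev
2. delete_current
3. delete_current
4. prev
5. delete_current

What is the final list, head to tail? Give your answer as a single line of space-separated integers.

After 1 (prev): list=[7, 4, 8, 5, 3, 1] cursor@7
After 2 (delete_current): list=[4, 8, 5, 3, 1] cursor@4
After 3 (delete_current): list=[8, 5, 3, 1] cursor@8
After 4 (prev): list=[8, 5, 3, 1] cursor@8
After 5 (delete_current): list=[5, 3, 1] cursor@5

Answer: 5 3 1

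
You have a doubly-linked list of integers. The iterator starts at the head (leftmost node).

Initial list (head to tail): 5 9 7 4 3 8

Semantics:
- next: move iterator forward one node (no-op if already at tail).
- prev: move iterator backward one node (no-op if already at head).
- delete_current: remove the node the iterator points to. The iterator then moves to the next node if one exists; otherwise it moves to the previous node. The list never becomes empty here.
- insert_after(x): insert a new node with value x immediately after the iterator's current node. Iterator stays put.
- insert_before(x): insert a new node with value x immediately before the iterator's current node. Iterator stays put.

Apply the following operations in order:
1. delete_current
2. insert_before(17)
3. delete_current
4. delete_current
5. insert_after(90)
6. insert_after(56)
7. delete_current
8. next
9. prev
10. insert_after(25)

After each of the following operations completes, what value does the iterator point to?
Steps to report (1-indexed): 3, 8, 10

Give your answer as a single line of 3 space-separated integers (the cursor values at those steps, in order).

Answer: 7 90 56

Derivation:
After 1 (delete_current): list=[9, 7, 4, 3, 8] cursor@9
After 2 (insert_before(17)): list=[17, 9, 7, 4, 3, 8] cursor@9
After 3 (delete_current): list=[17, 7, 4, 3, 8] cursor@7
After 4 (delete_current): list=[17, 4, 3, 8] cursor@4
After 5 (insert_after(90)): list=[17, 4, 90, 3, 8] cursor@4
After 6 (insert_after(56)): list=[17, 4, 56, 90, 3, 8] cursor@4
After 7 (delete_current): list=[17, 56, 90, 3, 8] cursor@56
After 8 (next): list=[17, 56, 90, 3, 8] cursor@90
After 9 (prev): list=[17, 56, 90, 3, 8] cursor@56
After 10 (insert_after(25)): list=[17, 56, 25, 90, 3, 8] cursor@56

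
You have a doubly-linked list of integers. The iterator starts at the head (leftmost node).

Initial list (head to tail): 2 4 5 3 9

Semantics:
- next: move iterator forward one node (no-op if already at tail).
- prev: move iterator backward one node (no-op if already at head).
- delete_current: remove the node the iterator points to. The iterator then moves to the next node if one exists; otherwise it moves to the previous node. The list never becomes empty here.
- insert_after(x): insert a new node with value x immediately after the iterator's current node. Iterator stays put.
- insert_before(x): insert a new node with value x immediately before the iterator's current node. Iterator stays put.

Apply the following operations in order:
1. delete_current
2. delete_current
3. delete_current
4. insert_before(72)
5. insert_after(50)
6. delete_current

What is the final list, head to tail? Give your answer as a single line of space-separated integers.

Answer: 72 50 9

Derivation:
After 1 (delete_current): list=[4, 5, 3, 9] cursor@4
After 2 (delete_current): list=[5, 3, 9] cursor@5
After 3 (delete_current): list=[3, 9] cursor@3
After 4 (insert_before(72)): list=[72, 3, 9] cursor@3
After 5 (insert_after(50)): list=[72, 3, 50, 9] cursor@3
After 6 (delete_current): list=[72, 50, 9] cursor@50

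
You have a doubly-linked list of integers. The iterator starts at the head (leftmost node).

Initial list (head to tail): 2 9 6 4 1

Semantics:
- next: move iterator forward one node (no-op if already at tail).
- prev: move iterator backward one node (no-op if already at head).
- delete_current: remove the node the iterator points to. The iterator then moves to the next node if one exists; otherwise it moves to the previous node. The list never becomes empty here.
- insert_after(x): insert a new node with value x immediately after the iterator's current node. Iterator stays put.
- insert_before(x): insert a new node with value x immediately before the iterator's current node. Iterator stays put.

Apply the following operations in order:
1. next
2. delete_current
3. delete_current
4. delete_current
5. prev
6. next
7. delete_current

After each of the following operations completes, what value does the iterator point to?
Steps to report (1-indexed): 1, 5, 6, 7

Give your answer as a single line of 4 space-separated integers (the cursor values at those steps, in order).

After 1 (next): list=[2, 9, 6, 4, 1] cursor@9
After 2 (delete_current): list=[2, 6, 4, 1] cursor@6
After 3 (delete_current): list=[2, 4, 1] cursor@4
After 4 (delete_current): list=[2, 1] cursor@1
After 5 (prev): list=[2, 1] cursor@2
After 6 (next): list=[2, 1] cursor@1
After 7 (delete_current): list=[2] cursor@2

Answer: 9 2 1 2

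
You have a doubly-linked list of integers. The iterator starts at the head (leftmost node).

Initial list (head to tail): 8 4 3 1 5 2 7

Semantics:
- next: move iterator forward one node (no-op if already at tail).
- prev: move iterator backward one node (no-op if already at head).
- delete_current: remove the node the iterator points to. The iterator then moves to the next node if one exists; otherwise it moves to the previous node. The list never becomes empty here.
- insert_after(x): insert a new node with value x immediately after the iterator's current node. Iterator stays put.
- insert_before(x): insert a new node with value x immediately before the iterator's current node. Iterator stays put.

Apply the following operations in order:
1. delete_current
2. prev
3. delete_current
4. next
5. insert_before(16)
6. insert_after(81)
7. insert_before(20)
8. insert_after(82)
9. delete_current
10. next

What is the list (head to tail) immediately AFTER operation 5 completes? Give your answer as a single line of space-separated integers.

After 1 (delete_current): list=[4, 3, 1, 5, 2, 7] cursor@4
After 2 (prev): list=[4, 3, 1, 5, 2, 7] cursor@4
After 3 (delete_current): list=[3, 1, 5, 2, 7] cursor@3
After 4 (next): list=[3, 1, 5, 2, 7] cursor@1
After 5 (insert_before(16)): list=[3, 16, 1, 5, 2, 7] cursor@1

Answer: 3 16 1 5 2 7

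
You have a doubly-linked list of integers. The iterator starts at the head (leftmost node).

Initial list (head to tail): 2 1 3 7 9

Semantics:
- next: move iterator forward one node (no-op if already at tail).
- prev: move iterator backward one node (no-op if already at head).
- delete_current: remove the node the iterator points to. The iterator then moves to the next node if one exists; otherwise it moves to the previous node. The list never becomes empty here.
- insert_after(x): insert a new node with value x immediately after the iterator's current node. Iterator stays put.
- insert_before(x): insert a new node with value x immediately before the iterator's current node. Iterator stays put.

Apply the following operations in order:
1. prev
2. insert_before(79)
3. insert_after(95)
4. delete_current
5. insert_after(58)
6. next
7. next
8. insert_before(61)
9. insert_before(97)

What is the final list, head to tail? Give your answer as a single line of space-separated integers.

After 1 (prev): list=[2, 1, 3, 7, 9] cursor@2
After 2 (insert_before(79)): list=[79, 2, 1, 3, 7, 9] cursor@2
After 3 (insert_after(95)): list=[79, 2, 95, 1, 3, 7, 9] cursor@2
After 4 (delete_current): list=[79, 95, 1, 3, 7, 9] cursor@95
After 5 (insert_after(58)): list=[79, 95, 58, 1, 3, 7, 9] cursor@95
After 6 (next): list=[79, 95, 58, 1, 3, 7, 9] cursor@58
After 7 (next): list=[79, 95, 58, 1, 3, 7, 9] cursor@1
After 8 (insert_before(61)): list=[79, 95, 58, 61, 1, 3, 7, 9] cursor@1
After 9 (insert_before(97)): list=[79, 95, 58, 61, 97, 1, 3, 7, 9] cursor@1

Answer: 79 95 58 61 97 1 3 7 9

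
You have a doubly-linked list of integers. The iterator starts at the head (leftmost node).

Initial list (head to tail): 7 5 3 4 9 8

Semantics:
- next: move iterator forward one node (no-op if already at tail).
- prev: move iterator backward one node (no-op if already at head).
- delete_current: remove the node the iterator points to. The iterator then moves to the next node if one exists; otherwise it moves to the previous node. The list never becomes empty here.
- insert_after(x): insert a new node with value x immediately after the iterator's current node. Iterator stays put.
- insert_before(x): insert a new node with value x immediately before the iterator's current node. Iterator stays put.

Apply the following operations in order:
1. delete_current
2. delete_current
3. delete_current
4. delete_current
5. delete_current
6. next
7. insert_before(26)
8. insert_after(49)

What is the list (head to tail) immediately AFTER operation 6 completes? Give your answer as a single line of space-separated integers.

Answer: 8

Derivation:
After 1 (delete_current): list=[5, 3, 4, 9, 8] cursor@5
After 2 (delete_current): list=[3, 4, 9, 8] cursor@3
After 3 (delete_current): list=[4, 9, 8] cursor@4
After 4 (delete_current): list=[9, 8] cursor@9
After 5 (delete_current): list=[8] cursor@8
After 6 (next): list=[8] cursor@8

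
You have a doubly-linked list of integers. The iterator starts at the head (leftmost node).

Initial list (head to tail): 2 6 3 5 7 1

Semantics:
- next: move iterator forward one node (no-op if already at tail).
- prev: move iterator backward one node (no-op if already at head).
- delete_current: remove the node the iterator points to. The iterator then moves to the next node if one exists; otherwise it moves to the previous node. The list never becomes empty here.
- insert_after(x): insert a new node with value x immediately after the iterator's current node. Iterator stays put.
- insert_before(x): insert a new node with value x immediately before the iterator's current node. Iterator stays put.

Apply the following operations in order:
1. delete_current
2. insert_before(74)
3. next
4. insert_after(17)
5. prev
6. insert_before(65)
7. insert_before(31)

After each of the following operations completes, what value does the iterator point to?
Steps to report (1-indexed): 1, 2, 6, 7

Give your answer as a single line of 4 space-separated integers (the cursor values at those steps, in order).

Answer: 6 6 6 6

Derivation:
After 1 (delete_current): list=[6, 3, 5, 7, 1] cursor@6
After 2 (insert_before(74)): list=[74, 6, 3, 5, 7, 1] cursor@6
After 3 (next): list=[74, 6, 3, 5, 7, 1] cursor@3
After 4 (insert_after(17)): list=[74, 6, 3, 17, 5, 7, 1] cursor@3
After 5 (prev): list=[74, 6, 3, 17, 5, 7, 1] cursor@6
After 6 (insert_before(65)): list=[74, 65, 6, 3, 17, 5, 7, 1] cursor@6
After 7 (insert_before(31)): list=[74, 65, 31, 6, 3, 17, 5, 7, 1] cursor@6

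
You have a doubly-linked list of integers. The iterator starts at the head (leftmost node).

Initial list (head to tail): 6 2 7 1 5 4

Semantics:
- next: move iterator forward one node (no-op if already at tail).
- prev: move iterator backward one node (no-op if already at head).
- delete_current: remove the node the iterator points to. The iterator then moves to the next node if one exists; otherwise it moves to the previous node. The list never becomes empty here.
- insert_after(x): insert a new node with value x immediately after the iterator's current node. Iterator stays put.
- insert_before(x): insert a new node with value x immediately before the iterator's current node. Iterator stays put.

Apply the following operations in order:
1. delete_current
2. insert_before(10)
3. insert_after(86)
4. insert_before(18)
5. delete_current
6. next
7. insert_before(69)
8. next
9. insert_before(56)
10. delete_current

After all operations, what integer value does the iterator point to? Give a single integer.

Answer: 5

Derivation:
After 1 (delete_current): list=[2, 7, 1, 5, 4] cursor@2
After 2 (insert_before(10)): list=[10, 2, 7, 1, 5, 4] cursor@2
After 3 (insert_after(86)): list=[10, 2, 86, 7, 1, 5, 4] cursor@2
After 4 (insert_before(18)): list=[10, 18, 2, 86, 7, 1, 5, 4] cursor@2
After 5 (delete_current): list=[10, 18, 86, 7, 1, 5, 4] cursor@86
After 6 (next): list=[10, 18, 86, 7, 1, 5, 4] cursor@7
After 7 (insert_before(69)): list=[10, 18, 86, 69, 7, 1, 5, 4] cursor@7
After 8 (next): list=[10, 18, 86, 69, 7, 1, 5, 4] cursor@1
After 9 (insert_before(56)): list=[10, 18, 86, 69, 7, 56, 1, 5, 4] cursor@1
After 10 (delete_current): list=[10, 18, 86, 69, 7, 56, 5, 4] cursor@5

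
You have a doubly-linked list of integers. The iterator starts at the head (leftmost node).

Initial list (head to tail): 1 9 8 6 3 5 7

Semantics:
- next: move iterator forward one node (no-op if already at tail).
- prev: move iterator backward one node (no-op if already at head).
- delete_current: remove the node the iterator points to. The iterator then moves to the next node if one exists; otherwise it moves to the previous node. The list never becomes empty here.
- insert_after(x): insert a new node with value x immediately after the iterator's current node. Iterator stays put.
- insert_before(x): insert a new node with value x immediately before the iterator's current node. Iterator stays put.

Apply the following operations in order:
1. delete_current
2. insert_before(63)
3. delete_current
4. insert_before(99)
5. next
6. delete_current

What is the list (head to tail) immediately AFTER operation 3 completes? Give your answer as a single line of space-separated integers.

After 1 (delete_current): list=[9, 8, 6, 3, 5, 7] cursor@9
After 2 (insert_before(63)): list=[63, 9, 8, 6, 3, 5, 7] cursor@9
After 3 (delete_current): list=[63, 8, 6, 3, 5, 7] cursor@8

Answer: 63 8 6 3 5 7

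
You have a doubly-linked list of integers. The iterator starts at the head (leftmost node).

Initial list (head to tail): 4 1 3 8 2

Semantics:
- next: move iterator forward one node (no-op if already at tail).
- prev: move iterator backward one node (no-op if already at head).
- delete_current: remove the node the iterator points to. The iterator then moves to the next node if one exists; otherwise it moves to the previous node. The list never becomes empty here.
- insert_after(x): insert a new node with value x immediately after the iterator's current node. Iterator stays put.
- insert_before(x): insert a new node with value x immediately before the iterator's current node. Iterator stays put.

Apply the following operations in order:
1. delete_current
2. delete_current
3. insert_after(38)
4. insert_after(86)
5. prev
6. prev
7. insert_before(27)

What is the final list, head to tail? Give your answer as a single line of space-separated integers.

Answer: 27 3 86 38 8 2

Derivation:
After 1 (delete_current): list=[1, 3, 8, 2] cursor@1
After 2 (delete_current): list=[3, 8, 2] cursor@3
After 3 (insert_after(38)): list=[3, 38, 8, 2] cursor@3
After 4 (insert_after(86)): list=[3, 86, 38, 8, 2] cursor@3
After 5 (prev): list=[3, 86, 38, 8, 2] cursor@3
After 6 (prev): list=[3, 86, 38, 8, 2] cursor@3
After 7 (insert_before(27)): list=[27, 3, 86, 38, 8, 2] cursor@3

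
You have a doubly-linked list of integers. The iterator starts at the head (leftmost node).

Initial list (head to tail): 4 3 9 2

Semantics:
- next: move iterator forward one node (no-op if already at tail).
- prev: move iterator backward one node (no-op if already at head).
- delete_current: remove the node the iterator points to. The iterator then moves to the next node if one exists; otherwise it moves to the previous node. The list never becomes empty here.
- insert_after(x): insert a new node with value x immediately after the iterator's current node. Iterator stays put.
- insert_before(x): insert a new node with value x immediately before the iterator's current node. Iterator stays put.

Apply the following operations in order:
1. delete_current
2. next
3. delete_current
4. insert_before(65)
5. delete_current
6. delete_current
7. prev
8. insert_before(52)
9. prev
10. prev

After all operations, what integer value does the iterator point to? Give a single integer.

Answer: 52

Derivation:
After 1 (delete_current): list=[3, 9, 2] cursor@3
After 2 (next): list=[3, 9, 2] cursor@9
After 3 (delete_current): list=[3, 2] cursor@2
After 4 (insert_before(65)): list=[3, 65, 2] cursor@2
After 5 (delete_current): list=[3, 65] cursor@65
After 6 (delete_current): list=[3] cursor@3
After 7 (prev): list=[3] cursor@3
After 8 (insert_before(52)): list=[52, 3] cursor@3
After 9 (prev): list=[52, 3] cursor@52
After 10 (prev): list=[52, 3] cursor@52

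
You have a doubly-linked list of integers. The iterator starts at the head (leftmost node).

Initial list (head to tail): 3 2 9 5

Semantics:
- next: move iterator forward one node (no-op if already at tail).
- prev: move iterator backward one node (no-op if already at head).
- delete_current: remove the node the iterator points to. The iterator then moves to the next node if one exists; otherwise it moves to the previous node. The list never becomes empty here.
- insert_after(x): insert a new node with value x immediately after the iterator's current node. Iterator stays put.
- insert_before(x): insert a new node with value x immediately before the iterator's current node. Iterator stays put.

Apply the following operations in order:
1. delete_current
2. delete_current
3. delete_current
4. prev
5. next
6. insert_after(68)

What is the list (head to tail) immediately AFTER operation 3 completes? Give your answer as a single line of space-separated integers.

After 1 (delete_current): list=[2, 9, 5] cursor@2
After 2 (delete_current): list=[9, 5] cursor@9
After 3 (delete_current): list=[5] cursor@5

Answer: 5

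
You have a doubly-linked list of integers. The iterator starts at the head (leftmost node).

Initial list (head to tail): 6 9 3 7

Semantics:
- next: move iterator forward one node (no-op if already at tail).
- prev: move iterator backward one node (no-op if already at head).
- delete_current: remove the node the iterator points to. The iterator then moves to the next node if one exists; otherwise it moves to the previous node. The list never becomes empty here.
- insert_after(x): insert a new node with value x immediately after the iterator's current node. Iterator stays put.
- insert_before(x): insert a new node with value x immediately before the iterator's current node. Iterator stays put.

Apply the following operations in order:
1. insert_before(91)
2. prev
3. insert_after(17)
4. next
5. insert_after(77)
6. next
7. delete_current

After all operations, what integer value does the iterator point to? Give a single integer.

After 1 (insert_before(91)): list=[91, 6, 9, 3, 7] cursor@6
After 2 (prev): list=[91, 6, 9, 3, 7] cursor@91
After 3 (insert_after(17)): list=[91, 17, 6, 9, 3, 7] cursor@91
After 4 (next): list=[91, 17, 6, 9, 3, 7] cursor@17
After 5 (insert_after(77)): list=[91, 17, 77, 6, 9, 3, 7] cursor@17
After 6 (next): list=[91, 17, 77, 6, 9, 3, 7] cursor@77
After 7 (delete_current): list=[91, 17, 6, 9, 3, 7] cursor@6

Answer: 6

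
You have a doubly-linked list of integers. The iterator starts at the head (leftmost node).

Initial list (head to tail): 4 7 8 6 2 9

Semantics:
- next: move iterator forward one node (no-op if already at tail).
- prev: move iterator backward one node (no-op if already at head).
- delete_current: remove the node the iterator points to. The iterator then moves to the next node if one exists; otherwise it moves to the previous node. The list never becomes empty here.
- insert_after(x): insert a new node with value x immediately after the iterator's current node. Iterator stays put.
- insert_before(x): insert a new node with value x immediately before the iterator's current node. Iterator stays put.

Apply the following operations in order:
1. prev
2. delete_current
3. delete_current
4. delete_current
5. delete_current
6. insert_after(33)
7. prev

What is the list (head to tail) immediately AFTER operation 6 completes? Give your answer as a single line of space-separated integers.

After 1 (prev): list=[4, 7, 8, 6, 2, 9] cursor@4
After 2 (delete_current): list=[7, 8, 6, 2, 9] cursor@7
After 3 (delete_current): list=[8, 6, 2, 9] cursor@8
After 4 (delete_current): list=[6, 2, 9] cursor@6
After 5 (delete_current): list=[2, 9] cursor@2
After 6 (insert_after(33)): list=[2, 33, 9] cursor@2

Answer: 2 33 9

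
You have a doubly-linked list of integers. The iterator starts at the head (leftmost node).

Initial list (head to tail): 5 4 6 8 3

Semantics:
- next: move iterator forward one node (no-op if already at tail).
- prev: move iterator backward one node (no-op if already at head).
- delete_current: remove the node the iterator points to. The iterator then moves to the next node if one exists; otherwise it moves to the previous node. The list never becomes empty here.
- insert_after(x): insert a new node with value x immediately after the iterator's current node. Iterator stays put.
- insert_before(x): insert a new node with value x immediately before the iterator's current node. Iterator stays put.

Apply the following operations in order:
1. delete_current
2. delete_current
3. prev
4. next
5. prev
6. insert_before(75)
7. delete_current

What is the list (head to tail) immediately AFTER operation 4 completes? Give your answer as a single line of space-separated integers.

Answer: 6 8 3

Derivation:
After 1 (delete_current): list=[4, 6, 8, 3] cursor@4
After 2 (delete_current): list=[6, 8, 3] cursor@6
After 3 (prev): list=[6, 8, 3] cursor@6
After 4 (next): list=[6, 8, 3] cursor@8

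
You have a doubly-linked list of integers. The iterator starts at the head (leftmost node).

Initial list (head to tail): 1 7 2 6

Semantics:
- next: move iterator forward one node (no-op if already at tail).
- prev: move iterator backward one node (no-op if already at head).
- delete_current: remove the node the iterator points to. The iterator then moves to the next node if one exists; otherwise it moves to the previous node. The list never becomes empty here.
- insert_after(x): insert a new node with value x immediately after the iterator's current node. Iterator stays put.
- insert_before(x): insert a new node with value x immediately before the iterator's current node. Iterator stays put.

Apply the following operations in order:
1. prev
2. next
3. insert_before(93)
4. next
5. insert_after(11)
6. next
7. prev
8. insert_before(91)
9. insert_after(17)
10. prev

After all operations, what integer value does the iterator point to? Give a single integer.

After 1 (prev): list=[1, 7, 2, 6] cursor@1
After 2 (next): list=[1, 7, 2, 6] cursor@7
After 3 (insert_before(93)): list=[1, 93, 7, 2, 6] cursor@7
After 4 (next): list=[1, 93, 7, 2, 6] cursor@2
After 5 (insert_after(11)): list=[1, 93, 7, 2, 11, 6] cursor@2
After 6 (next): list=[1, 93, 7, 2, 11, 6] cursor@11
After 7 (prev): list=[1, 93, 7, 2, 11, 6] cursor@2
After 8 (insert_before(91)): list=[1, 93, 7, 91, 2, 11, 6] cursor@2
After 9 (insert_after(17)): list=[1, 93, 7, 91, 2, 17, 11, 6] cursor@2
After 10 (prev): list=[1, 93, 7, 91, 2, 17, 11, 6] cursor@91

Answer: 91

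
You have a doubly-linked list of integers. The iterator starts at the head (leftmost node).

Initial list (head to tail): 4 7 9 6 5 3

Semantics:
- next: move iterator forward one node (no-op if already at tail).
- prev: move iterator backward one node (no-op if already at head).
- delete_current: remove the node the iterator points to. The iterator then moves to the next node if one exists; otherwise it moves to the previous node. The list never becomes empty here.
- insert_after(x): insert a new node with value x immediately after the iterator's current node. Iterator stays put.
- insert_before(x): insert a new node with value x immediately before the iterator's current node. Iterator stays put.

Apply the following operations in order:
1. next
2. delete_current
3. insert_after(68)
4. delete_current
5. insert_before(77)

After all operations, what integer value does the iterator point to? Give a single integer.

Answer: 68

Derivation:
After 1 (next): list=[4, 7, 9, 6, 5, 3] cursor@7
After 2 (delete_current): list=[4, 9, 6, 5, 3] cursor@9
After 3 (insert_after(68)): list=[4, 9, 68, 6, 5, 3] cursor@9
After 4 (delete_current): list=[4, 68, 6, 5, 3] cursor@68
After 5 (insert_before(77)): list=[4, 77, 68, 6, 5, 3] cursor@68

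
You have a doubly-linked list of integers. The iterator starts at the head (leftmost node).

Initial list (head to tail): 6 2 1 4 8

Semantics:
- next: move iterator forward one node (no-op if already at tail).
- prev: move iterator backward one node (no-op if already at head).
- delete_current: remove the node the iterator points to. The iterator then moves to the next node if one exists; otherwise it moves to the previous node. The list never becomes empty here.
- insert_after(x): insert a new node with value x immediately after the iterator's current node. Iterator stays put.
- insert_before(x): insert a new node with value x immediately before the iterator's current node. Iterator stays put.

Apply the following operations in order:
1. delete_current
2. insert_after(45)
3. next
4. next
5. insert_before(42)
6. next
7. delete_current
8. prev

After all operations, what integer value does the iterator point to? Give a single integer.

After 1 (delete_current): list=[2, 1, 4, 8] cursor@2
After 2 (insert_after(45)): list=[2, 45, 1, 4, 8] cursor@2
After 3 (next): list=[2, 45, 1, 4, 8] cursor@45
After 4 (next): list=[2, 45, 1, 4, 8] cursor@1
After 5 (insert_before(42)): list=[2, 45, 42, 1, 4, 8] cursor@1
After 6 (next): list=[2, 45, 42, 1, 4, 8] cursor@4
After 7 (delete_current): list=[2, 45, 42, 1, 8] cursor@8
After 8 (prev): list=[2, 45, 42, 1, 8] cursor@1

Answer: 1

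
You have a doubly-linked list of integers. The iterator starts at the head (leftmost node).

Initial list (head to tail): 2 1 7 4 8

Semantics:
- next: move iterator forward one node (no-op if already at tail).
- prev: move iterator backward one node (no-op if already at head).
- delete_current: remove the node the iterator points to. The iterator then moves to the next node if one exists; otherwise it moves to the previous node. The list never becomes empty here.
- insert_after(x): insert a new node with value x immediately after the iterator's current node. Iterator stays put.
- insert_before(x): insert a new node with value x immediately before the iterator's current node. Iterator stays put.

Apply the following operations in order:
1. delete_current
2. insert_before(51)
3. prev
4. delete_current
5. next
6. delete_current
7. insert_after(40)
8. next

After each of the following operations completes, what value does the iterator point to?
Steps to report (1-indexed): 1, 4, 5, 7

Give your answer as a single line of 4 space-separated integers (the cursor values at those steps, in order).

Answer: 1 1 7 4

Derivation:
After 1 (delete_current): list=[1, 7, 4, 8] cursor@1
After 2 (insert_before(51)): list=[51, 1, 7, 4, 8] cursor@1
After 3 (prev): list=[51, 1, 7, 4, 8] cursor@51
After 4 (delete_current): list=[1, 7, 4, 8] cursor@1
After 5 (next): list=[1, 7, 4, 8] cursor@7
After 6 (delete_current): list=[1, 4, 8] cursor@4
After 7 (insert_after(40)): list=[1, 4, 40, 8] cursor@4
After 8 (next): list=[1, 4, 40, 8] cursor@40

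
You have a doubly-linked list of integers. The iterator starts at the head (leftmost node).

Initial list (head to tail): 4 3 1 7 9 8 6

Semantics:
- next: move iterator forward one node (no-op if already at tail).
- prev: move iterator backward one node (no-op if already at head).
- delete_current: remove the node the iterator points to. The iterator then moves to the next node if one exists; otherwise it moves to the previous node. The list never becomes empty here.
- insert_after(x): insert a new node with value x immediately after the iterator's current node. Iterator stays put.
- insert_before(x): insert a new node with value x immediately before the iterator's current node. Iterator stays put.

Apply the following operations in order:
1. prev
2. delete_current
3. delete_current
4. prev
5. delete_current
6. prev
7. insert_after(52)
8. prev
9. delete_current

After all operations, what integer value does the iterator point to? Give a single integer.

Answer: 52

Derivation:
After 1 (prev): list=[4, 3, 1, 7, 9, 8, 6] cursor@4
After 2 (delete_current): list=[3, 1, 7, 9, 8, 6] cursor@3
After 3 (delete_current): list=[1, 7, 9, 8, 6] cursor@1
After 4 (prev): list=[1, 7, 9, 8, 6] cursor@1
After 5 (delete_current): list=[7, 9, 8, 6] cursor@7
After 6 (prev): list=[7, 9, 8, 6] cursor@7
After 7 (insert_after(52)): list=[7, 52, 9, 8, 6] cursor@7
After 8 (prev): list=[7, 52, 9, 8, 6] cursor@7
After 9 (delete_current): list=[52, 9, 8, 6] cursor@52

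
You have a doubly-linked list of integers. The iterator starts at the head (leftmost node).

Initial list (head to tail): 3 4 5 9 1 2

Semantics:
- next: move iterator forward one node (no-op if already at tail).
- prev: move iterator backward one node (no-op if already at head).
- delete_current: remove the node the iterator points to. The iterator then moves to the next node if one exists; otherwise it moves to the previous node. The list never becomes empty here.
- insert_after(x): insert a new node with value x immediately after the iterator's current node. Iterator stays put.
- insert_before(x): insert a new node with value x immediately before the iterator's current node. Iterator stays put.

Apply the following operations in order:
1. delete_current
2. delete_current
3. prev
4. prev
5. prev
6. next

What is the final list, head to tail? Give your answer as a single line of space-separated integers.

Answer: 5 9 1 2

Derivation:
After 1 (delete_current): list=[4, 5, 9, 1, 2] cursor@4
After 2 (delete_current): list=[5, 9, 1, 2] cursor@5
After 3 (prev): list=[5, 9, 1, 2] cursor@5
After 4 (prev): list=[5, 9, 1, 2] cursor@5
After 5 (prev): list=[5, 9, 1, 2] cursor@5
After 6 (next): list=[5, 9, 1, 2] cursor@9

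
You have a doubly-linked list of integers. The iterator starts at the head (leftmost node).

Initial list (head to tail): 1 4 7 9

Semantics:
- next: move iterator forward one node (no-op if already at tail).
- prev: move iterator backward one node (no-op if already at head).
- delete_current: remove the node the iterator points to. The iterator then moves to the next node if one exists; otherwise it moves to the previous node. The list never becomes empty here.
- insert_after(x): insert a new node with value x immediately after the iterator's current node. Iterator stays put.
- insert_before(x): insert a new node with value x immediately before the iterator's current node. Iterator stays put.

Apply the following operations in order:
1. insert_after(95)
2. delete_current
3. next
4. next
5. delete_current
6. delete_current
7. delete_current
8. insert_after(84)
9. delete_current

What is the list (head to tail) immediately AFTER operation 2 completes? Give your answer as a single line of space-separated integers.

Answer: 95 4 7 9

Derivation:
After 1 (insert_after(95)): list=[1, 95, 4, 7, 9] cursor@1
After 2 (delete_current): list=[95, 4, 7, 9] cursor@95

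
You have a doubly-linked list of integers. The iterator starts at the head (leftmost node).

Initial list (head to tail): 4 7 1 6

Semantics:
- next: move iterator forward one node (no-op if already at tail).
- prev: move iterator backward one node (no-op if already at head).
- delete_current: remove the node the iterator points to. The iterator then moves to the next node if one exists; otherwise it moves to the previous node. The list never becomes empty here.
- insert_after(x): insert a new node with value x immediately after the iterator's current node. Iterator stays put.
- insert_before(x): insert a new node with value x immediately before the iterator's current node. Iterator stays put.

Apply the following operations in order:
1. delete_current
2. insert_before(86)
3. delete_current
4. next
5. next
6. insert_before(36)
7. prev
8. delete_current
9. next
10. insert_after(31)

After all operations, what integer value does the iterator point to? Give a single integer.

After 1 (delete_current): list=[7, 1, 6] cursor@7
After 2 (insert_before(86)): list=[86, 7, 1, 6] cursor@7
After 3 (delete_current): list=[86, 1, 6] cursor@1
After 4 (next): list=[86, 1, 6] cursor@6
After 5 (next): list=[86, 1, 6] cursor@6
After 6 (insert_before(36)): list=[86, 1, 36, 6] cursor@6
After 7 (prev): list=[86, 1, 36, 6] cursor@36
After 8 (delete_current): list=[86, 1, 6] cursor@6
After 9 (next): list=[86, 1, 6] cursor@6
After 10 (insert_after(31)): list=[86, 1, 6, 31] cursor@6

Answer: 6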